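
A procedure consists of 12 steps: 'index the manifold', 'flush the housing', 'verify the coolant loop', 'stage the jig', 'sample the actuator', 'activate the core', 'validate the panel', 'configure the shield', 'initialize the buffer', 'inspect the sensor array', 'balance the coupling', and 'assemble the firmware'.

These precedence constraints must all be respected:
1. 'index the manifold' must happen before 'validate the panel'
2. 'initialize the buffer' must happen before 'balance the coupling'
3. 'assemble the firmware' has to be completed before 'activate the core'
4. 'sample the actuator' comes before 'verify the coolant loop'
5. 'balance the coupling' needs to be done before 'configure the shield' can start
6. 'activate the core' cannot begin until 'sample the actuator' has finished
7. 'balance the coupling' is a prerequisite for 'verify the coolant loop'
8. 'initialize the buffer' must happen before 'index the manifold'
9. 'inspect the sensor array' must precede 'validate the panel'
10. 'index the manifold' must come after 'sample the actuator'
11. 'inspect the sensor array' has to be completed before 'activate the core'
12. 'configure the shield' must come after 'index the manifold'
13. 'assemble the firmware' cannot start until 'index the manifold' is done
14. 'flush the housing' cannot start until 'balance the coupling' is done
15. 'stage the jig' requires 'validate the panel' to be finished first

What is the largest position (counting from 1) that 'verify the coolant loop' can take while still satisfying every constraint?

12

Nothing depends on 'verify the coolant loop', so it can be the final step, position 12.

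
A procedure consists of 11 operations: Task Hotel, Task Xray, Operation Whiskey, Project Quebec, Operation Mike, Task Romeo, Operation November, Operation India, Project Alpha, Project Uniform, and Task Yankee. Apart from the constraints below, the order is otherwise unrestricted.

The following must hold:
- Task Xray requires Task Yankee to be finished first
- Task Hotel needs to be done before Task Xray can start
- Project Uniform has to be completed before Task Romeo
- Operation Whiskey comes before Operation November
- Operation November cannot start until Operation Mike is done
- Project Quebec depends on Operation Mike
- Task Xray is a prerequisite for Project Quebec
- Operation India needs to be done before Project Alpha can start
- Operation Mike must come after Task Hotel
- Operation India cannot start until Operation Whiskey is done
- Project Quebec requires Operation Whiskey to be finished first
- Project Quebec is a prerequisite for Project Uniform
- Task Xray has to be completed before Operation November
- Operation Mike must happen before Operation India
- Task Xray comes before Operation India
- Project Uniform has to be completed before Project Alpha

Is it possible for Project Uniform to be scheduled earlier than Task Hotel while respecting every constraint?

The constraints give a chain Task Hotel → Task Xray → Project Quebec → Project Uniform, which forces Task Hotel before Project Uniform.
Hence Project Uniform can never be scheduled before Task Hotel.

No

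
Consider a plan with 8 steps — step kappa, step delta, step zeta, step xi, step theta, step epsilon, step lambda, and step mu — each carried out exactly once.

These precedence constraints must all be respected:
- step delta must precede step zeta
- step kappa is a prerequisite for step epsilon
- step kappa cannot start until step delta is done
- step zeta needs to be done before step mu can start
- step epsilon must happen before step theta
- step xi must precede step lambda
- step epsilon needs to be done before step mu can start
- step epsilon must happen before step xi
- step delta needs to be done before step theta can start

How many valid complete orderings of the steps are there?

Step delta is the only step with nothing required before it, so every ordering starts there.
Enumerating by repeatedly choosing an available step (one whose prerequisites are all placed) gives 54 distinct complete orderings.

54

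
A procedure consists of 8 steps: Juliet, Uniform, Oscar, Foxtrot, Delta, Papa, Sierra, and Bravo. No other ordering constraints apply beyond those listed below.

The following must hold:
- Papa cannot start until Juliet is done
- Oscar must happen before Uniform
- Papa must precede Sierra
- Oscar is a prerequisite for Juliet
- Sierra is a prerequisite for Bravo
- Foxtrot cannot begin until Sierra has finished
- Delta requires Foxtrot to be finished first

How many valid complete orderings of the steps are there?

21

Only Oscar has no prerequisites, so it must go first.
Systematically extending each partial ordering one step at a time and counting, there are 21 complete orderings.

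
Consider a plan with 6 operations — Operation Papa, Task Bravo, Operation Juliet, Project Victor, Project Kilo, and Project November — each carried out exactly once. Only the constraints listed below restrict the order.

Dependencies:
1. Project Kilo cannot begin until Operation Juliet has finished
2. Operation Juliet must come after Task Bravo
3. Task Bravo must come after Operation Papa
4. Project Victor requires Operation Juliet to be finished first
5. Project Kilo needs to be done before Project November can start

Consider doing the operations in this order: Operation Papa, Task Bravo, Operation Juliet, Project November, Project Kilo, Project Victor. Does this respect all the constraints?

No

The sequence places Project November ahead of Project Kilo.
But one of the constraints requires Project Kilo before Project November, so this ordering violates it.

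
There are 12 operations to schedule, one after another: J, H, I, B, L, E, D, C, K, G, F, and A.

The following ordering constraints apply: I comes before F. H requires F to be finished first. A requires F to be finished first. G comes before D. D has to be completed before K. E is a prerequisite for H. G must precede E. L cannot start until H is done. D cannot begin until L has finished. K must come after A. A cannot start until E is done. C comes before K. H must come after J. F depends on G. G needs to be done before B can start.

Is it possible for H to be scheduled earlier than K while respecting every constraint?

Yes

H is actually forced before K by the constraints, so certainly some valid ordering has H first.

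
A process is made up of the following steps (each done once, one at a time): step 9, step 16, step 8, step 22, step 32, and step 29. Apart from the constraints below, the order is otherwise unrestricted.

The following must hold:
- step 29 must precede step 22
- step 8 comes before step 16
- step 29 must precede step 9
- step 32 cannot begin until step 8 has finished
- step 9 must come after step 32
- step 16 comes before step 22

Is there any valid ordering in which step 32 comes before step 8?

Following step 8 → step 32, step 8 must precede step 32 in every valid ordering.
So no valid ordering can have step 32 before step 8.

No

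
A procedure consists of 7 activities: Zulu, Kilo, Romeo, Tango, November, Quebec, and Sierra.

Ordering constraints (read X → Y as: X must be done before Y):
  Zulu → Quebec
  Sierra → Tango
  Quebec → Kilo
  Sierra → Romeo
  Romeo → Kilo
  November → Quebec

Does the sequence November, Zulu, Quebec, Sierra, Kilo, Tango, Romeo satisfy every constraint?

No

Here Romeo comes after Kilo.
That contradicts the constraint that Romeo must precede Kilo.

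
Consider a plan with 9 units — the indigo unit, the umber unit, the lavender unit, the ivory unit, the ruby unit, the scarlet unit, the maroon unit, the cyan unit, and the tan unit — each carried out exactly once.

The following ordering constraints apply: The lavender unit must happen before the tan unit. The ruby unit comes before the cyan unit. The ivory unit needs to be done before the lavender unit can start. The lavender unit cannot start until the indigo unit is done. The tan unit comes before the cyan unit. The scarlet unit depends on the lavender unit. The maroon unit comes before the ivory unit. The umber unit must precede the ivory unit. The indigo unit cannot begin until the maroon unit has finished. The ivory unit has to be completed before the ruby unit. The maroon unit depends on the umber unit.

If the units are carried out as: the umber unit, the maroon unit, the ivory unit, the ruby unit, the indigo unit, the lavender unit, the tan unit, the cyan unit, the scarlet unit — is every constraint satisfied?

Every stated constraint is respected: the ruby unit sits at position 4, ahead of the cyan unit at position 8, and each of the other listed pairs likewise has the predecessor earlier in the sequence.

Yes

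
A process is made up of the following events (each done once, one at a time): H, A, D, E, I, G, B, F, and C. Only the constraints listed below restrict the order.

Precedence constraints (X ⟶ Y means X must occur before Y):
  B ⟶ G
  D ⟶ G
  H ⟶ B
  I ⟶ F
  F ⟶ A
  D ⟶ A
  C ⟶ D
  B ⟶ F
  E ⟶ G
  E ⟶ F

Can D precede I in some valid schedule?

Nothing in the constraints forces I before D — there is no chain from I to D.
That means at least one valid schedule has D before I.

Yes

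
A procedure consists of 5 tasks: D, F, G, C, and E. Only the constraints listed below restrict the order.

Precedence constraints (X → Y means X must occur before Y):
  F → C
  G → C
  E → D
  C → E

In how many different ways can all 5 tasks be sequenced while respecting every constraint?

The tasks with no prerequisites are F, G; any of them can be placed first.
Counting all ways to extend the partial order to a total order gives 2.

2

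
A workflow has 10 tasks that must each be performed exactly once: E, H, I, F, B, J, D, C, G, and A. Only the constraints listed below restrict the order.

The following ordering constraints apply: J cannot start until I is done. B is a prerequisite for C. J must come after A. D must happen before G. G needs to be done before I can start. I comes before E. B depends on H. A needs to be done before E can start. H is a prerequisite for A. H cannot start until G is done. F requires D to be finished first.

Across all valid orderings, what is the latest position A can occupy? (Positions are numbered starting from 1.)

The tasks that are forced after A, directly or by a chain of constraints, are E, J. That's 2 tasks.
So at least 2 tasks follow A, putting A no later than position 8. That position is achievable by scheduling everything else first.

8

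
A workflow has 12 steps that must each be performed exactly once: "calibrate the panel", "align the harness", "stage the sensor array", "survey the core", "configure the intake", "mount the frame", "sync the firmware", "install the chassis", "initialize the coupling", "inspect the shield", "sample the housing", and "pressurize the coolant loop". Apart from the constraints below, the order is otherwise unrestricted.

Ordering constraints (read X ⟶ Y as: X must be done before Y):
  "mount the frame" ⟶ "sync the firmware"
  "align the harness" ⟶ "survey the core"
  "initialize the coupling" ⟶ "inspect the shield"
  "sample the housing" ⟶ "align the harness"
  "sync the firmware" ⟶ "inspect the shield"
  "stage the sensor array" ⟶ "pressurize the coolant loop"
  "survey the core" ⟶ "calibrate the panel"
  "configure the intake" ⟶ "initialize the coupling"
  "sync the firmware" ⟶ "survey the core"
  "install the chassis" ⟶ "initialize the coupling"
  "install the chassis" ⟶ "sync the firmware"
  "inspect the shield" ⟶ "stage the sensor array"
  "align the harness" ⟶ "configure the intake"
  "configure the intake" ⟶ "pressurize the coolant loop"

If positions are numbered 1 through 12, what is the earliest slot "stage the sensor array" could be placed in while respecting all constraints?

Working backwards through the constraints from "stage the sensor array", its full set of required predecessors is "align the harness", "configure the intake", "mount the frame", "sync the firmware", "install the chassis", "initialize the coupling", "inspect the shield", "sample the housing" — 8 of them.
With 8 mandatory predecessors, the earliest "stage the sensor array" can sit is position 8+1 = 9, and placing just those 8 first achieves it.

9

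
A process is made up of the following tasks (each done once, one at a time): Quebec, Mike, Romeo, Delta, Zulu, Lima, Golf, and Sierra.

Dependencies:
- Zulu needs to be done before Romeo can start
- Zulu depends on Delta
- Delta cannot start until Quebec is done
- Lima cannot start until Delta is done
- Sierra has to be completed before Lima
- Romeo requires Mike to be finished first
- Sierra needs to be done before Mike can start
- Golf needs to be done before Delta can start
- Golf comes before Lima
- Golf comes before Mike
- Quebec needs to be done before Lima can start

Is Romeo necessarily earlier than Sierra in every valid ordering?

No

The constraints actually force Sierra before Romeo (via Sierra → Mike → Romeo), not the other way around.
So Romeo never precedes Sierra.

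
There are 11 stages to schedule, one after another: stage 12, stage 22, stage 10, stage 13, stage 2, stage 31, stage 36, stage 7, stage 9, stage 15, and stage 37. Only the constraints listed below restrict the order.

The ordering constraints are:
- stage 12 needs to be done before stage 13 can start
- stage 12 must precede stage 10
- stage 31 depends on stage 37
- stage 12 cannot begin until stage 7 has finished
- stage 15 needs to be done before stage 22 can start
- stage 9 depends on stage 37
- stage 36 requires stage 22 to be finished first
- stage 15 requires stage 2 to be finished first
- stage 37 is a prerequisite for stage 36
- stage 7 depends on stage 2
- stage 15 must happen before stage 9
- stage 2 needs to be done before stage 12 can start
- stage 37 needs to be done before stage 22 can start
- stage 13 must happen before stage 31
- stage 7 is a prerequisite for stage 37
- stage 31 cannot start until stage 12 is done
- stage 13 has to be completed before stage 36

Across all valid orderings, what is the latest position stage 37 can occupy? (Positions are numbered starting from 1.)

Every stage that must follow stage 37 has to come after it. Tracing all chains starting from stage 37, those stages are: stage 22, stage 31, stage 36, stage 9 — 4 in total.
So at least 4 stages follow stage 37, putting stage 37 no later than position 7. That position is achievable by scheduling everything else first.

7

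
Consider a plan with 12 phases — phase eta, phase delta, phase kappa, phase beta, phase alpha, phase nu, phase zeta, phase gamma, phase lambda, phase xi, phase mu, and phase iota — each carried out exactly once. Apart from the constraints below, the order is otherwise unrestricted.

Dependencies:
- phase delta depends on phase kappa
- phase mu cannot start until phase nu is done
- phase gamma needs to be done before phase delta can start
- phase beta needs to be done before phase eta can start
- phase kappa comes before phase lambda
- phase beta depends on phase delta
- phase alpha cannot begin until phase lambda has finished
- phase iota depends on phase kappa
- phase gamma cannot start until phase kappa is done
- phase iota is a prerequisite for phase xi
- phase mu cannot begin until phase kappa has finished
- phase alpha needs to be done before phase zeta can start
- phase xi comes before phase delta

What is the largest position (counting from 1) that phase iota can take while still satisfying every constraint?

8

Following every chain forward from phase iota, the phases that must come later are phase eta, phase delta, phase beta, phase xi — 4 of them.
With 4 mandatory successors out of 12 phases total, the latest slot for phase iota is 12−4 = 8, and it's reachable by doing all non-successors before phase iota.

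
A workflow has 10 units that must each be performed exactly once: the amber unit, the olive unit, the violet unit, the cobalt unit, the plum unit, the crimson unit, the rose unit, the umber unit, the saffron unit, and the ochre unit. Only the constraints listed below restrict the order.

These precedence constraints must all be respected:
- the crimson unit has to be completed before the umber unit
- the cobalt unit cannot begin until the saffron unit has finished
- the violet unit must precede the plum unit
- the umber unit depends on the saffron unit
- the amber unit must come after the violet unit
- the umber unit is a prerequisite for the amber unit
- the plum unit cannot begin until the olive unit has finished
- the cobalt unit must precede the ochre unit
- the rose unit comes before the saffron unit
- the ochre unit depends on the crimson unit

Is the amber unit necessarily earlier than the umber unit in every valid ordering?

The constraints actually force the umber unit before the amber unit (via the umber unit → the amber unit), not the other way around.
So the amber unit never precedes the umber unit.

No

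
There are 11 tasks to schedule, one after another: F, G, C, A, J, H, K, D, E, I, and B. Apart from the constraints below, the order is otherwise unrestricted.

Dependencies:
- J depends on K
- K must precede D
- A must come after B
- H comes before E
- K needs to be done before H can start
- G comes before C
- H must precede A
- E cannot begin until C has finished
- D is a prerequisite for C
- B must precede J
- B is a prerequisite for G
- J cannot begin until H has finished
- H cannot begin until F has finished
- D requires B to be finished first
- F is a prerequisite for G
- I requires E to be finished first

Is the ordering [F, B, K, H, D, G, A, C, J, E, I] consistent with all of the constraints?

Yes

Going through the constraints one by one, each required predecessor appears earlier in the sequence than its dependent — e.g. B (position 2) is before J (position 9), as required.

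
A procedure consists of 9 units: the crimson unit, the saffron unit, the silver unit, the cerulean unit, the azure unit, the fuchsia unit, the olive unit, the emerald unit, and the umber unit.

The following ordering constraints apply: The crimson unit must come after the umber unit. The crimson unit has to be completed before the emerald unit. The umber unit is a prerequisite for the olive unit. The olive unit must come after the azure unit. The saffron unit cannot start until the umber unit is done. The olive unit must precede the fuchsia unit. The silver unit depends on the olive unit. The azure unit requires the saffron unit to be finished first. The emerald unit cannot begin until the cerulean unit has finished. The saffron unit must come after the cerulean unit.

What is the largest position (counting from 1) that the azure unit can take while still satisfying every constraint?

6

Every unit that must follow the azure unit has to come after it. Tracing all chains starting from the azure unit, those units are: the silver unit, the fuchsia unit, the olive unit — 3 in total.
So at least 3 units follow the azure unit, putting the azure unit no later than position 6. That position is achievable by scheduling everything else first.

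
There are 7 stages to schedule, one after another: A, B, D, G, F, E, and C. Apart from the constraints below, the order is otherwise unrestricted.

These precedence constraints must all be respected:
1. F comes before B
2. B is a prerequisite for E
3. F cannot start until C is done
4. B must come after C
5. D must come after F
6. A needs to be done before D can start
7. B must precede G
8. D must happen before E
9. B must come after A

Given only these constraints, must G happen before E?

G and E are not related by any chain of constraints.
A valid ordering placing E before G exists, so the answer is no.

No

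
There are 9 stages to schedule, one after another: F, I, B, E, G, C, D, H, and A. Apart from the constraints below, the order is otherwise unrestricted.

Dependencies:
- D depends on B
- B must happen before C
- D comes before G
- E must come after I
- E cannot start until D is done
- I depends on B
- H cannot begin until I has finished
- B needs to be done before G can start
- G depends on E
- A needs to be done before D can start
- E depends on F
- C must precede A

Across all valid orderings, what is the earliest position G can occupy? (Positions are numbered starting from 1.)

Working backwards through the constraints from G, its full set of required predecessors is F, I, B, E, C, D, A — 7 of them.
With 7 mandatory predecessors, the earliest G can sit is position 7+1 = 8, and placing just those 7 first achieves it.

8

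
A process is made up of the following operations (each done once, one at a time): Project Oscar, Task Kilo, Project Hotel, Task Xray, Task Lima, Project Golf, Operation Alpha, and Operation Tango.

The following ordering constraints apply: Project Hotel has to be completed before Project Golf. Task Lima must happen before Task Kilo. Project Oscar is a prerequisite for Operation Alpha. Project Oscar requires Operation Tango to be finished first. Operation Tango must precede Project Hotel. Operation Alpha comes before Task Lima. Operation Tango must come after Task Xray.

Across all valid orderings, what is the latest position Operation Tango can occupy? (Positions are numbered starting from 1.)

The operations that are forced after Operation Tango, directly or by a chain of constraints, are Project Oscar, Task Kilo, Project Hotel, Task Lima, Project Golf, Operation Alpha. That's 6 operations.
With 6 mandatory successors out of 8 operations total, the latest slot for Operation Tango is 8−6 = 2, and it's reachable by doing all non-successors before Operation Tango.

2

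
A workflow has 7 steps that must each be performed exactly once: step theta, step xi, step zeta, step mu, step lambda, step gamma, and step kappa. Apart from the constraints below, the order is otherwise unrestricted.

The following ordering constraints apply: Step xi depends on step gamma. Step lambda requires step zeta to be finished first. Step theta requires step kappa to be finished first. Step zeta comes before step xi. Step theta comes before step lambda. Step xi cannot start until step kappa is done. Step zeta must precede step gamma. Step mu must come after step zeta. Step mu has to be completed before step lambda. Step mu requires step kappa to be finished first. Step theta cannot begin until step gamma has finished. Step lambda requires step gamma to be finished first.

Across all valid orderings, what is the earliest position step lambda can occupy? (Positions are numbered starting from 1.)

6

Every step that must precede step lambda has to come before it. Tracing all chains that end at step lambda, those steps are: step theta, step zeta, step mu, step gamma, step kappa — 5 in total.
With 5 mandatory predecessors, the earliest step lambda can sit is position 5+1 = 6, and placing just those 5 first achieves it.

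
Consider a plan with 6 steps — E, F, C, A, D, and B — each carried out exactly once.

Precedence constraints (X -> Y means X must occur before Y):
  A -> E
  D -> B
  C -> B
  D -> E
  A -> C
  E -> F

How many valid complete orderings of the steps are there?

The steps with no prerequisites are A, D; any of them can be placed first.
Enumerating by repeatedly choosing an available step (one whose prerequisites are all placed) gives 15 distinct complete orderings.

15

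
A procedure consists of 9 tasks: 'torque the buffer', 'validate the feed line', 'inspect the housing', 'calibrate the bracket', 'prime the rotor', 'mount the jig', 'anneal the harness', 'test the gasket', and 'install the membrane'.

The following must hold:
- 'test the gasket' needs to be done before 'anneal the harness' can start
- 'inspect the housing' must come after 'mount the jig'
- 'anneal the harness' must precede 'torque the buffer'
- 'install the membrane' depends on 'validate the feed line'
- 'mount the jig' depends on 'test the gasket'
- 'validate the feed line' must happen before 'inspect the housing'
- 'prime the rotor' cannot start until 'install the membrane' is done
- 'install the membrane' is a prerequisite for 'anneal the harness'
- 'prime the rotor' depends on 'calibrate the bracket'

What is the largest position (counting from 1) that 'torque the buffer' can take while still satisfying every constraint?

9

Nothing depends on 'torque the buffer', so it can be the final task, position 9.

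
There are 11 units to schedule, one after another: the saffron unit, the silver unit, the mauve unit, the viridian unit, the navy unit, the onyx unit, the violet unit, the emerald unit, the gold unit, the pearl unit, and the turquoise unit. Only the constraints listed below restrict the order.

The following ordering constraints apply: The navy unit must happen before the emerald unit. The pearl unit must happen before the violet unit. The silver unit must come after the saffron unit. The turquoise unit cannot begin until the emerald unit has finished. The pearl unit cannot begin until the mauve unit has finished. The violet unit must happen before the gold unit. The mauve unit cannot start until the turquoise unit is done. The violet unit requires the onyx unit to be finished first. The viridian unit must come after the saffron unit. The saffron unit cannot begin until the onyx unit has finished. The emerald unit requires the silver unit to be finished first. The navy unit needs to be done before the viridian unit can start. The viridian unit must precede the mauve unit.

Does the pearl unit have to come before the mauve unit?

There is a chain the mauve unit → the pearl unit, which puts the mauve unit before the pearl unit.
So the pearl unit does not have to come before the mauve unit — it cannot.

No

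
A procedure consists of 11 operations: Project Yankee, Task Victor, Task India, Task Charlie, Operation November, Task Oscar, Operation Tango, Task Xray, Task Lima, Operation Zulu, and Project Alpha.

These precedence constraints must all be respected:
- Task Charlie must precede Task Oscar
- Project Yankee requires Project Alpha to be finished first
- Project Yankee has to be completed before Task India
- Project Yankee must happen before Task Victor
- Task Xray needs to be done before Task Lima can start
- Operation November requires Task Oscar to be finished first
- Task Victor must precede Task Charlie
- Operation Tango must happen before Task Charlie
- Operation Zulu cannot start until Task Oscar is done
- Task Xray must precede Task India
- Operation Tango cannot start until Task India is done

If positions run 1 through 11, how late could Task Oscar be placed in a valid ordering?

Following every chain forward from Task Oscar, the operations that must come later are Operation November, Operation Zulu — 2 of them.
So at least 2 operations follow Task Oscar, putting Task Oscar no later than position 9. That position is achievable by scheduling everything else first.

9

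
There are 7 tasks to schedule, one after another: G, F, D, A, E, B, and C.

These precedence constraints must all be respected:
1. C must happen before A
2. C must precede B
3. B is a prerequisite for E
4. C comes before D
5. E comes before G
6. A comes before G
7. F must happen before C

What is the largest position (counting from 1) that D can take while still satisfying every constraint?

D has no required successors, so nothing stops it from going last (position 7).

7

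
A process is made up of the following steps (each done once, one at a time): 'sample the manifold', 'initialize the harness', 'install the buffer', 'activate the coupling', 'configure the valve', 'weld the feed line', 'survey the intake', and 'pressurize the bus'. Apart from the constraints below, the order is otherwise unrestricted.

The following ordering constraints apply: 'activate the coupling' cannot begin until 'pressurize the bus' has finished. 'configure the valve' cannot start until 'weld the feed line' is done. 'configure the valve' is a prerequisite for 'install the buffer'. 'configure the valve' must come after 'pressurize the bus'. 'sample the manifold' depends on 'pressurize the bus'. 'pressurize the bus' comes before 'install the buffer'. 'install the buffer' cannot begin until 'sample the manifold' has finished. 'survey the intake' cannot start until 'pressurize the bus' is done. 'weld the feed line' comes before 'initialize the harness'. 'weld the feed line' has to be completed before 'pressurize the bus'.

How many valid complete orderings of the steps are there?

'weld the feed line' is the only step with nothing required before it, so every ordering starts there.
Enumerating by repeatedly choosing an available step (one whose prerequisites are all placed) gives 280 distinct complete orderings.

280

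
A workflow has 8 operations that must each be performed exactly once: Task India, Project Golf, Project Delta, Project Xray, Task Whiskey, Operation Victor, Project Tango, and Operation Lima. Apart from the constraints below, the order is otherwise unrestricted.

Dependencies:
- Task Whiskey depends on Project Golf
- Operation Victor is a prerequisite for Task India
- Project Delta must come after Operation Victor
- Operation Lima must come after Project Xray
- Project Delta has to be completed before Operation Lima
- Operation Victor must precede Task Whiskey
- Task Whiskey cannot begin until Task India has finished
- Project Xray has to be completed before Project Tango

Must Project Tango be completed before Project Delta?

Nothing in the constraints links Project Tango and Project Delta; they are unordered relative to each other.
So Project Tango can come before Project Delta or after — it is not forced.

No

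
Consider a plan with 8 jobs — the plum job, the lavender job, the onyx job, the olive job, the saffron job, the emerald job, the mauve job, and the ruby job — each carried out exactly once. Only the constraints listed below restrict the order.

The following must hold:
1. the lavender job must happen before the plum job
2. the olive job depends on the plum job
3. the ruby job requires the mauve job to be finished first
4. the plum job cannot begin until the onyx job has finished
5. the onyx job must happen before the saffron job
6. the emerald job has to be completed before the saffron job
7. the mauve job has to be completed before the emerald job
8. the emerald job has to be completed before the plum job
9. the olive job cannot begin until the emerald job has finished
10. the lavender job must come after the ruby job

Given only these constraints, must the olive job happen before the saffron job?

No

Nothing in the constraints links the olive job and the saffron job; they are unordered relative to each other.
A valid ordering placing the saffron job before the olive job exists, so the answer is no.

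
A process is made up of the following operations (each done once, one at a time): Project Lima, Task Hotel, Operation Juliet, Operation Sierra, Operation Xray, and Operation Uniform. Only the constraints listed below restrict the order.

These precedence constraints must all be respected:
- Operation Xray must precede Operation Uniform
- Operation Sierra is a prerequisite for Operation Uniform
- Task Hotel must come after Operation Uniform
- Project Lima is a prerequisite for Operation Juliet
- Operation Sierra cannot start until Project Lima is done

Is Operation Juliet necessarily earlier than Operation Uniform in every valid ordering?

No

No chain of constraints connects Operation Juliet to Operation Uniform in either direction.
So Operation Juliet can come before Operation Uniform or after — it is not forced.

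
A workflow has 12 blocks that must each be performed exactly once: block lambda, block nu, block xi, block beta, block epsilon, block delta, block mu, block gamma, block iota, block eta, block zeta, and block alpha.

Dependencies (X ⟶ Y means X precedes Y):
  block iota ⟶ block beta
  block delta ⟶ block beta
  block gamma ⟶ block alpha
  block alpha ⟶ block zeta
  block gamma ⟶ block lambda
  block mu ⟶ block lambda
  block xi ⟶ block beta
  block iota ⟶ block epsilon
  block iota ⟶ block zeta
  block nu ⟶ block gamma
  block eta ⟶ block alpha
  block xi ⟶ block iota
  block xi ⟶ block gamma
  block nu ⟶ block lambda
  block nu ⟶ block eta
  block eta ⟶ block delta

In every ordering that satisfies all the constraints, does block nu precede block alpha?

Yes

Tracing the constraints gives a chain: block nu → block eta → block alpha.
That forces block nu before block alpha in every valid schedule.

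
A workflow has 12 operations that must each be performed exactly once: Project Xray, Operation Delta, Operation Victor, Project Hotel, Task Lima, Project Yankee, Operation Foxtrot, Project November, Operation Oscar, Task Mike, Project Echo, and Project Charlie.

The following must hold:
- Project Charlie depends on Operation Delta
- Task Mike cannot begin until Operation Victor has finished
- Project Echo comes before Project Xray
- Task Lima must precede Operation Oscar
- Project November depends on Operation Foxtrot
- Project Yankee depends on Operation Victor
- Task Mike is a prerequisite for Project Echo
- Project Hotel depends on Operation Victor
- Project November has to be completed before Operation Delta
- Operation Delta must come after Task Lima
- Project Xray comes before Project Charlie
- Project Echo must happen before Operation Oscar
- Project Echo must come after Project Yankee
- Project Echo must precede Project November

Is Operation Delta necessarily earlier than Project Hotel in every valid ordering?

No

No chain of constraints connects Operation Delta to Project Hotel in either direction.
So Operation Delta can come before Project Hotel or after — it is not forced.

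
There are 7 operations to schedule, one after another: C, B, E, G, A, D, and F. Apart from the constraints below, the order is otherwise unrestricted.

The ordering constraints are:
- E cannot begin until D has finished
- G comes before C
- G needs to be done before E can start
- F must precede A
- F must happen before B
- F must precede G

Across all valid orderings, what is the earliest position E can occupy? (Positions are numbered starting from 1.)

Working backwards through the constraints from E, its full set of required predecessors is G, D, F — 3 of them.
So at minimum 3 operations come before E, putting E no earlier than position 4. That position is achievable by scheduling exactly those predecessors first.

4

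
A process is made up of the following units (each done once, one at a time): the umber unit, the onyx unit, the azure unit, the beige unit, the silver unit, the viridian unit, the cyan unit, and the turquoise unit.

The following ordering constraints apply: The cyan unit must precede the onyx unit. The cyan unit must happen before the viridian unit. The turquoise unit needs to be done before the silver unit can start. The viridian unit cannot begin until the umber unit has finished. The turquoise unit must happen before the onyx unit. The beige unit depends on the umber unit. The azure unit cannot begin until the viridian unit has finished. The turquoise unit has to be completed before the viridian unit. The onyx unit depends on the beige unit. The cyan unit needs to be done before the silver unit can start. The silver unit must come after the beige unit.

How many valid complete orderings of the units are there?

192

3 units have no prerequisites (the umber unit, the cyan unit, the turquoise unit), so any of them could come first.
Enumerating by repeatedly choosing an available unit (one whose prerequisites are all placed) gives 192 distinct complete orderings.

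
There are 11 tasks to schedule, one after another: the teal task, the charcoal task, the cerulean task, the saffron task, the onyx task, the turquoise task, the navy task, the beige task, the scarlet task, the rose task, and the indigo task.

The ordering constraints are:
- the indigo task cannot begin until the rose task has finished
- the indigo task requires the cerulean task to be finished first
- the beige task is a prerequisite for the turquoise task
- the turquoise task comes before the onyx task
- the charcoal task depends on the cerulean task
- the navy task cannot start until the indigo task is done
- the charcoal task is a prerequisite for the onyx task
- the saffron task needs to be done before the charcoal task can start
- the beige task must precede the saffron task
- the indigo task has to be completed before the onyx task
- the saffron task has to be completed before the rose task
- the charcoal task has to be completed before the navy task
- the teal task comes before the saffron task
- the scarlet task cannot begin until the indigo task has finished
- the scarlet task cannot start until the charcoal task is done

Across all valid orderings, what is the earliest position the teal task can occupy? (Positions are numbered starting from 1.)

1

The teal task has no prerequisites at all, so it can go in position 1.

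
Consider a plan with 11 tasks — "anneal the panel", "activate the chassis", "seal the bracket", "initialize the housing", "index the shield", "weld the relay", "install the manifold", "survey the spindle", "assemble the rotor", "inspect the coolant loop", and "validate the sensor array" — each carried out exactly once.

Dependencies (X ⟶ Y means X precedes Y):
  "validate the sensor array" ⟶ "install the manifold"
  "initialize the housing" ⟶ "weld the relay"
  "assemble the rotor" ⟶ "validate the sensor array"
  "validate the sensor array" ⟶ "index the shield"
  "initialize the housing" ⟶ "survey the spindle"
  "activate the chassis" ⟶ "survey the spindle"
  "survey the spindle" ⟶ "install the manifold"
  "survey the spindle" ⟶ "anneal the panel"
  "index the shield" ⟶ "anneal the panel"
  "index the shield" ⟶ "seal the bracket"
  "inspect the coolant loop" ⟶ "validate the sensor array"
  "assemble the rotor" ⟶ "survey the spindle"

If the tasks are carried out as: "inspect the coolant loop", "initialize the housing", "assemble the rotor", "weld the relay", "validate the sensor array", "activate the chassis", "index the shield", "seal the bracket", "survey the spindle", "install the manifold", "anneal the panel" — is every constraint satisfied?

Yes

Checking each listed constraint against this order: for instance, "initialize the housing" is in position 2 and "survey the spindle" in position 9, so that constraint holds — and the remaining constraints check out the same way.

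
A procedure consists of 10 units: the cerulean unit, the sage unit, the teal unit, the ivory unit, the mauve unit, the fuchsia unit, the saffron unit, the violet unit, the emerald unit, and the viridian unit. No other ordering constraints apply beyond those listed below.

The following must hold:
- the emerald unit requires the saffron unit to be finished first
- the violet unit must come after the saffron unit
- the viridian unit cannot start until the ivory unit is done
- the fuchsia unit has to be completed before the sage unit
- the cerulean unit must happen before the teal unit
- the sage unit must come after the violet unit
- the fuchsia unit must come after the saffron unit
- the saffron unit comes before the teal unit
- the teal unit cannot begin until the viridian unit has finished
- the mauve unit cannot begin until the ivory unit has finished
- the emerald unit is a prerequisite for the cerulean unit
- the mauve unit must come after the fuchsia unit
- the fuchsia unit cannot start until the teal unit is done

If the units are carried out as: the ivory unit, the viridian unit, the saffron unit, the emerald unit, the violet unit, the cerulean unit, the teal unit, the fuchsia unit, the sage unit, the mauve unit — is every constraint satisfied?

Every stated constraint is respected: the ivory unit sits at position 1, ahead of the mauve unit at position 10, and each of the other listed pairs likewise has the predecessor earlier in the sequence.

Yes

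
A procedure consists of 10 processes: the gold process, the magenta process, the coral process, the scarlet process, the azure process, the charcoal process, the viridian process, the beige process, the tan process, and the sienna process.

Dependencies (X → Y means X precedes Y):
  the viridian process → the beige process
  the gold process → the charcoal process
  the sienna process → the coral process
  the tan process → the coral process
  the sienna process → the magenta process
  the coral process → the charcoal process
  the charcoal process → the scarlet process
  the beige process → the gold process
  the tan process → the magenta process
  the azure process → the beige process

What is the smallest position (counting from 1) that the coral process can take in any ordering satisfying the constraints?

Every process that must precede the coral process has to come before it. Tracing all chains that end at the coral process, those processes are: the tan process, the sienna process — 2 in total.
So at minimum 2 processes come before the coral process, putting the coral process no earlier than position 3. That position is achievable by scheduling exactly those predecessors first.

3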